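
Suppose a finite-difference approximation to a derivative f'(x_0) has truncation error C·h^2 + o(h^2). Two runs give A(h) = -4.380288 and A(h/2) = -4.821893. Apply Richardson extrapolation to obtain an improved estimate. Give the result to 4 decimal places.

The leading error scales as h^2; refining by a factor of 2 reduces it by 2^2 = 4.
Extrapolated value = (4·A(h/2) − A(h)) / (4 − 1)
= (4·(-4.821893) − (-4.380288)) / 3
= -14.907284 / 3 = -4.969095

-4.9691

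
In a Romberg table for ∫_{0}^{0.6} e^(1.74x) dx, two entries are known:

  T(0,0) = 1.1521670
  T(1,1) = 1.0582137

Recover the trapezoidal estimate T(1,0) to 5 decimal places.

1.08170

From T(1,1) = (4·T(1,0) − T(0,0))/3, solve for T(1,0):
4·T(1,0) = 3·1.0582137 + 1.1521670 = 4.3268081
T(1,0) = 1.0817020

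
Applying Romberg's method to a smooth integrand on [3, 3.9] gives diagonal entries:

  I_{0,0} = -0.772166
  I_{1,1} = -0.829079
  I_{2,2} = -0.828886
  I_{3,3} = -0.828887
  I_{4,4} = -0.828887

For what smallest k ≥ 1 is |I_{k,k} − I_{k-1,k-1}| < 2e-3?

|I_{1,1} − I_{0,0}| = 0.056913 ≥ 2e-3
|I_{2,2} − I_{1,1}| = 0.000193 < 2e-3

k = 2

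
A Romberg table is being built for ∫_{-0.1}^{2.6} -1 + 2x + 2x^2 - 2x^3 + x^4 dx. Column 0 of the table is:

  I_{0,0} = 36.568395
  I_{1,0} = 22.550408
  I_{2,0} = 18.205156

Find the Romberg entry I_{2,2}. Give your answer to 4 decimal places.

Richardson extrapolation on the trapezoidal column (denominator 4−1=3):
I_{1,1} = (4·22.550408 − 36.568395) / 3 = 17.877746
I_{2,1} = (4·18.205156 − 22.550408) / 3 = 16.756739
I_{2,2} = 16.756739 + (16.756739 − 17.877746)/15 = 16.682005

16.6820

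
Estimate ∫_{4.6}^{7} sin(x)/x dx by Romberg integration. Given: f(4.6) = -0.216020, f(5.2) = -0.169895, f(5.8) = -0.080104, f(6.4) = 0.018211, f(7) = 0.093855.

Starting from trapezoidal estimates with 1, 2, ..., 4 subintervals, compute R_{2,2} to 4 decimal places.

-0.1779

R_{0,0} (trapezoid, 1 panel, h=2.4000): -0.146598
R_{1,0} (trapezoid, 2 panels, h=1.2000): -0.169424
R_{2,0} (trapezoid, 4 panels, h=0.6000): -0.175722
R_{1,1} = -0.169424 + (-0.169424 − (-0.146598))/3 = -0.177033
R_{2,1} = -0.175722 + (-0.175722 − (-0.169424))/3 = -0.177821
R_{2,2} = -0.177821 + (-0.177821 − (-0.177033))/15 = -0.177874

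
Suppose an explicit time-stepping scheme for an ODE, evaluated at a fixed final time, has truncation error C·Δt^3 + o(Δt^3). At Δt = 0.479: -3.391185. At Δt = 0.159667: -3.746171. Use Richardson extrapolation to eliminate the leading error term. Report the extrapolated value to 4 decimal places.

-3.7598

Extrapolated value = (27·A(Δt/3) − A(Δt)) / (27 − 1)
= (27·(-3.746171) − (-3.391185)) / 26
= -97.755432 / 26 = -3.759824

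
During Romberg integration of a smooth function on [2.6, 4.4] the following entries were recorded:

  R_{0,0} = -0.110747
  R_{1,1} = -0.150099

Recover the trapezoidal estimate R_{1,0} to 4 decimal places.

From R_{1,1} = (4·R_{1,0} − R_{0,0})/3, solve for R_{1,0}:
4·R_{1,0} = 3·(-0.150099) + (-0.110747) = -0.561044
R_{1,0} = -0.140261

-0.1403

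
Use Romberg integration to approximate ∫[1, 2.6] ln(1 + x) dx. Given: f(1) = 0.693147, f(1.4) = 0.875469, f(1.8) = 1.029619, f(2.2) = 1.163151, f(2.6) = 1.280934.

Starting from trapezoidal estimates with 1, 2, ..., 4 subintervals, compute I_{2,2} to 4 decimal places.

I_{0,0} (trapezoid, 1 panel, h=1.6000): 1.579265
I_{1,0} (trapezoid, 2 panels, h=0.8000): 1.613328
I_{2,0} (trapezoid, 4 panels, h=0.4000): 1.622112
I_{1,1} = 1.613328 + (1.613328 − 1.579265)/3 = 1.624682
I_{2,1} = 1.622112 + (1.622112 − 1.613328)/3 = 1.625040
I_{2,2} = 1.625040 + (1.625040 − 1.624682)/15 = 1.625064

1.6251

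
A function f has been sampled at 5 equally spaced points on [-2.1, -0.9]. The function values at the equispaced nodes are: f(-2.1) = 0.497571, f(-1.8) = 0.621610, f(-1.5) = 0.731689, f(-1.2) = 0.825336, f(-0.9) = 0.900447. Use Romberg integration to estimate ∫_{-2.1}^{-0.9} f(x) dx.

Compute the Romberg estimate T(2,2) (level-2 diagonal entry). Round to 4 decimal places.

0.8649

T(0,0) (trapezoid, 1 panel, h=1.2000): 0.838811
T(1,0) (trapezoid, 2 panels, h=0.6000): 0.858419
T(2,0) (trapezoid, 4 panels, h=0.3000): 0.863293
T(1,1) = 0.858419 + (0.858419 − 0.838811)/3 = 0.864955
T(2,1) = 0.863293 + (0.863293 − 0.858419)/3 = 0.864918
T(2,2) = 0.864918 + (0.864918 − 0.864955)/15 = 0.864916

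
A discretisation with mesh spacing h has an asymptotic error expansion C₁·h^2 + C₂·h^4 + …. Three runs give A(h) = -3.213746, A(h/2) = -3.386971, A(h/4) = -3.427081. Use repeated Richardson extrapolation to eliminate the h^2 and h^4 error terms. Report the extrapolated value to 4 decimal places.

First eliminate the h^2 term (factor 2^2 = 4):
  B₁ = (4·(-3.386971) − (-3.213746))/3 = -3.444713
  B₂ = (4·(-3.427081) − (-3.386971))/3 = -3.440451
Then eliminate the h^4 term (factor 2^4 = 16):
  (16·(-3.440451) − (-3.444713))/15 = -3.440167

-3.4402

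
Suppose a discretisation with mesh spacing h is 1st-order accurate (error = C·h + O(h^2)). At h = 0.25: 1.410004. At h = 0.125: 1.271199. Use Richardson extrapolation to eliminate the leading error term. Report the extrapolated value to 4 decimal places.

Extrapolated value = (2·A(h/2) − A(h)) / (2 − 1)
= (2·1.271199 − 1.410004) / 1
= 1.132394 / 1 = 1.132394

1.1324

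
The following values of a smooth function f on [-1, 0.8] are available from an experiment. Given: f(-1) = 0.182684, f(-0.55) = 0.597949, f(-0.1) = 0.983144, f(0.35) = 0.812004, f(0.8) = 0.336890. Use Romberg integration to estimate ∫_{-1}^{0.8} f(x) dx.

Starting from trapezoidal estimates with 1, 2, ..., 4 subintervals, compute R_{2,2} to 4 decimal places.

1.2111

R_{0,0} (trapezoid, 1 panel, h=1.8000): 0.467617
R_{1,0} (trapezoid, 2 panels, h=0.9000): 1.118638
R_{2,0} (trapezoid, 4 panels, h=0.4500): 1.193798
R_{1,1} = 1.118638 + (1.118638 − 0.467617)/3 = 1.335645
R_{2,1} = 1.193798 + (1.193798 − 1.118638)/3 = 1.218851
R_{2,2} = 1.218851 + (1.218851 − 1.335645)/15 = 1.211065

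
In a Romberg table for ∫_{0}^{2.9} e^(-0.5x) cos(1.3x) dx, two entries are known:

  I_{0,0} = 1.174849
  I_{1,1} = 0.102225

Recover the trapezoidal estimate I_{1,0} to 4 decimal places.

0.3704

From I_{1,1} = (4·I_{1,0} − I_{0,0})/3, solve for I_{1,0}:
4·I_{1,0} = 3·0.102225 + 1.174849 = 1.481524
I_{1,0} = 0.370381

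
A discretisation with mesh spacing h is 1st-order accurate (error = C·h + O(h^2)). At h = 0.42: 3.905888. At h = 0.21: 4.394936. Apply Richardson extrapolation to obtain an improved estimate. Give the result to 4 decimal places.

4.8840

Extrapolated value = (2·A(h/2) − A(h)) / (2 − 1)
= (2·4.394936 − 3.905888) / 1
= 4.883984 / 1 = 4.883984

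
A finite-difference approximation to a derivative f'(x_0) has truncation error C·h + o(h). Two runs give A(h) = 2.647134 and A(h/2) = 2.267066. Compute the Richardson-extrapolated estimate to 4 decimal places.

1.8870

The leading error scales as h; refining by a factor of 2 reduces it by 2^1 = 2.
Extrapolated value = (2·A(h/2) − A(h)) / (2 − 1)
= (2·2.267066 − 2.647134) / 1
= 1.886998 / 1 = 1.886998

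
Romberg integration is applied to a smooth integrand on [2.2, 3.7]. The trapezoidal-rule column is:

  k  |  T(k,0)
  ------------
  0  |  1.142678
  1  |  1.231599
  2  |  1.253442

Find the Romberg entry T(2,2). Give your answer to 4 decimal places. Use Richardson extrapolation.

1.2607

Richardson extrapolation on the trapezoidal column (denominator 4−1=3):
T(1,1) = (4·1.231599 − 1.142678) / 3 = 1.261239
T(2,1) = (4·1.253442 − 1.231599) / 3 = 1.260723
T(2,2) = 1.260723 + (1.260723 − 1.261239)/15 = 1.260689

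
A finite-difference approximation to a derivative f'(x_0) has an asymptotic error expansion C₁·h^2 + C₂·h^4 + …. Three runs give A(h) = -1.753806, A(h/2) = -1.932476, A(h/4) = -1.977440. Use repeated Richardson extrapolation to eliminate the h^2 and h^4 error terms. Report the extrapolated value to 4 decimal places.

-1.9925

First eliminate the h^2 term (factor 2^2 = 4):
  B₁ = (4·(-1.932476) − (-1.753806))/3 = -1.992033
  B₂ = (4·(-1.977440) − (-1.932476))/3 = -1.992428
Then eliminate the h^4 term (factor 2^4 = 16):
  (16·(-1.992428) − (-1.992033))/15 = -1.992454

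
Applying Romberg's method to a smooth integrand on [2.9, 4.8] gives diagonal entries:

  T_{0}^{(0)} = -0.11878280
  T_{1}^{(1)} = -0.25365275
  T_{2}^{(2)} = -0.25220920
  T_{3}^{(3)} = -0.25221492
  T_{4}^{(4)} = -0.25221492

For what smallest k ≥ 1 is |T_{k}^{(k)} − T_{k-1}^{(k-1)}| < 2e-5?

|T_{1}^{(1)} − T_{0}^{(0)}| = 0.13486995 ≥ 2e-5
|T_{2}^{(2)} − T_{1}^{(1)}| = 0.00144355 ≥ 2e-5
|T_{3}^{(3)} − T_{2}^{(2)}| = 0.00000572 < 2e-5

k = 3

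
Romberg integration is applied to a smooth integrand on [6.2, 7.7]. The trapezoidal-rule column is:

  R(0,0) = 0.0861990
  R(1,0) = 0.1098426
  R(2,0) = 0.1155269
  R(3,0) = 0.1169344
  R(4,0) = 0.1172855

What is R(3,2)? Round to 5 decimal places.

Richardson extrapolation on the trapezoidal column (denominator 4−1=3):
R(2,1) = 0.1155269 + (0.1155269 − 0.1098426)/3 = 0.1174217
R(3,1) = 0.1169344 + (0.1169344 − 0.1155269)/3 = 0.1174036
R(3,2) = (16·0.1174036 − 0.1174217) / 15 = 0.1174024
(Column j=1 coincides with Simpson's rule on the same nodes.)

0.11740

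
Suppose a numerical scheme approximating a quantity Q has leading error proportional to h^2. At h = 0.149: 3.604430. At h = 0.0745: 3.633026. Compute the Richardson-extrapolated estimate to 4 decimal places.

3.6426

The leading error scales as h^2; refining by a factor of 2 reduces it by 2^2 = 4.
Extrapolated value = (4·A(h/2) − A(h)) / (4 − 1)
= (4·3.633026 − 3.604430) / 3
= 10.927674 / 3 = 3.642558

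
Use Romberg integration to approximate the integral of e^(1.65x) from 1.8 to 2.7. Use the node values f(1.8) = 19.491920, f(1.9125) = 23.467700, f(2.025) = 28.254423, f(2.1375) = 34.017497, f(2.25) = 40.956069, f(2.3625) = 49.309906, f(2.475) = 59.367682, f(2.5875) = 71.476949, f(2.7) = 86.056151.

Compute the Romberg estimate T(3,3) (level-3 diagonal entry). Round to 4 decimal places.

T(0,0) (trapezoid, 1 panel, h=0.9000): 47.496632
T(1,0) (trapezoid, 2 panels, h=0.4500): 42.178547
T(2,0) (trapezoid, 4 panels, h=0.2250): 40.804247
T(3,0) (trapezoid, 8 panels, h=0.1125): 40.457729
T(1,1) = 42.178547 + (42.178547 − 47.496632)/3 = 40.405852
T(2,1) = 40.804247 + (40.804247 − 42.178547)/3 = 40.346147
T(3,1) = 40.457729 + (40.457729 − 40.804247)/3 = 40.342223
T(2,2) = 40.346147 + (40.346147 − 40.405852)/15 = 40.342167
T(3,2) = 40.342223 + (40.342223 − 40.346147)/15 = 40.341961
T(3,3) = 40.341961 + (40.341961 − 40.342167)/63 = 40.341958

40.3420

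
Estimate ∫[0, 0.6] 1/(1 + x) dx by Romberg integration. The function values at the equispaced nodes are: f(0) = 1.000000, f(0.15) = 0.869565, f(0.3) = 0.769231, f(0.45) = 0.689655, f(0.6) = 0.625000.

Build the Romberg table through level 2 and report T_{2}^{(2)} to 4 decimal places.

T_{0}^{(0)} (trapezoid, 1 panel, h=0.6000): 0.487500
T_{1}^{(0)} (trapezoid, 2 panels, h=0.3000): 0.474519
T_{2}^{(0)} (trapezoid, 4 panels, h=0.1500): 0.471143
T_{1}^{(1)} = 0.474519 + (0.474519 − 0.487500)/3 = 0.470192
T_{2}^{(1)} = 0.471143 + (0.471143 − 0.474519)/3 = 0.470018
T_{2}^{(2)} = 0.470018 + (0.470018 − 0.470192)/15 = 0.470006

0.4700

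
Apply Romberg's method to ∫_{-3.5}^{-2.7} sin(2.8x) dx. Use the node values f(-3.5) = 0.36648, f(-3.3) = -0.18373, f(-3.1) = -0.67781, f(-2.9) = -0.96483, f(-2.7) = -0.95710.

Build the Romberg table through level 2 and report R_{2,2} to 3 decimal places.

-0.436

R_{0,0} (trapezoid, 1 panel, h=0.8000): -0.23625
R_{1,0} (trapezoid, 2 panels, h=0.4000): -0.38925
R_{2,0} (trapezoid, 4 panels, h=0.2000): -0.42434
R_{1,1} = -0.38925 + (-0.38925 − (-0.23625))/3 = -0.44025
R_{2,1} = -0.42434 + (-0.42434 − (-0.38925))/3 = -0.43604
R_{2,2} = -0.43604 + (-0.43604 − (-0.44025))/15 = -0.43576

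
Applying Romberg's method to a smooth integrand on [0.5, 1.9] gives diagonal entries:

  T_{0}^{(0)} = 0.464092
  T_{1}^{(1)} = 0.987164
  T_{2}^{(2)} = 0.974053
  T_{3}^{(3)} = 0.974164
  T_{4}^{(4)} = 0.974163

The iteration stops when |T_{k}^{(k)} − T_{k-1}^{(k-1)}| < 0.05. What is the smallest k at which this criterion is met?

|T_{1}^{(1)} − T_{0}^{(0)}| = 0.523072 ≥ 0.05
|T_{2}^{(2)} − T_{1}^{(1)}| = 0.013111 < 0.05

k = 2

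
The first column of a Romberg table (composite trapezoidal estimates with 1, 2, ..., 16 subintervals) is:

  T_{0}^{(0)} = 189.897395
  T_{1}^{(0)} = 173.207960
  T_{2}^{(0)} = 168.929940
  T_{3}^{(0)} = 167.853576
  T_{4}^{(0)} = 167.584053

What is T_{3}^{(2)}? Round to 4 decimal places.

Richardson extrapolation on the trapezoidal column (denominator 4−1=3):
T_{2}^{(1)} = 168.929940 + (168.929940 − 173.207960)/3 = 167.503933
T_{3}^{(1)} = (4·167.853576 − 168.929940) / 3 = 167.494788
T_{3}^{(2)} = (16·167.494788 − 167.503933) / 15 = 167.494178

167.4942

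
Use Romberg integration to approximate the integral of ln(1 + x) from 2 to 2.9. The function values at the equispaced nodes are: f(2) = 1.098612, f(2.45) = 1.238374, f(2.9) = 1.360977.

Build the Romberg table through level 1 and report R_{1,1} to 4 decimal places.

R_{0,0} (trapezoid, 1 panel, h=0.9000): 1.106815
R_{1,0} (trapezoid, 2 panels, h=0.4500): 1.110676
R_{1,1} = 1.110676 + (1.110676 − 1.106815)/3 = 1.111963

1.1120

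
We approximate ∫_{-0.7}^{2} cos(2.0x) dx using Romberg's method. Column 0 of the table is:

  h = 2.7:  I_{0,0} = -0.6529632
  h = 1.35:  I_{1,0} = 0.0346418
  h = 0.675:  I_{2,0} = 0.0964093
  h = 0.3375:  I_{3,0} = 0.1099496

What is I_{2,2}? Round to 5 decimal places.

0.10721

I_{1,1} = (4·0.0346418 − (-0.6529632)) / 3 = 0.2638435
I_{2,1} = 0.0964093 + (0.0964093 − 0.0346418)/3 = 0.1169985
I_{2,2} = 0.1169985 + (0.1169985 − 0.2638435)/15 = 0.1072088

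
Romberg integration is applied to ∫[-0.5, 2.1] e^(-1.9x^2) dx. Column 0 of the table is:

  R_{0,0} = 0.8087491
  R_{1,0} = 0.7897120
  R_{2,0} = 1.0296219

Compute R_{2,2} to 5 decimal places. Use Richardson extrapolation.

1.13134

Richardson extrapolation on the trapezoidal column (denominator 4−1=3):
R_{1,1} = 0.7897120 + (0.7897120 − 0.8087491)/3 = 0.7833663
R_{2,1} = (4·1.0296219 − 0.7897120) / 3 = 1.1095919
R_{2,2} = 1.1095919 + (1.1095919 − 0.7833663)/15 = 1.1313403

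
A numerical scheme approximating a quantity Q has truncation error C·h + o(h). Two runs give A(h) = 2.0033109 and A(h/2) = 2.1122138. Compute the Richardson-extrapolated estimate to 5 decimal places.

Extrapolated value = (2·A(h/2) − A(h)) / (2 − 1)
= (2·2.1122138 − 2.0033109) / 1
= 2.2211167 / 1 = 2.2211167

2.22112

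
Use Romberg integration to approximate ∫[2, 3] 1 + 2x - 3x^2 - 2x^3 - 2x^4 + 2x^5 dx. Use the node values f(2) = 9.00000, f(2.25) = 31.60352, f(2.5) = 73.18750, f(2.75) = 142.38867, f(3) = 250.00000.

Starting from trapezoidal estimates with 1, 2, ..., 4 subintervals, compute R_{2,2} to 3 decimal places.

R_{0,0} (trapezoid, 1 panel, h=1.0000): 129.50000
R_{1,0} (trapezoid, 2 panels, h=0.5000): 101.34375
R_{2,0} (trapezoid, 4 panels, h=0.2500): 94.16992
R_{1,1} = 101.34375 + (101.34375 − 129.50000)/3 = 91.95833
R_{2,1} = 94.16992 + (94.16992 − 101.34375)/3 = 91.77864
R_{2,2} = 91.77864 + (91.77864 − 91.95833)/15 = 91.76666

91.767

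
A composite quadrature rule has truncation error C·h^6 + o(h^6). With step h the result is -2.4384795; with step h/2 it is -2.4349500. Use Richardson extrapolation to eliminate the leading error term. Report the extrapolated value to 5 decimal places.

-2.43489

The leading error scales as h^6; refining by a factor of 2 reduces it by 2^6 = 64.
Extrapolated value = (64·A(h/2) − A(h)) / (64 − 1)
= (64·(-2.4349500) − (-2.4384795)) / 63
= -153.3983205 / 63 = -2.4348940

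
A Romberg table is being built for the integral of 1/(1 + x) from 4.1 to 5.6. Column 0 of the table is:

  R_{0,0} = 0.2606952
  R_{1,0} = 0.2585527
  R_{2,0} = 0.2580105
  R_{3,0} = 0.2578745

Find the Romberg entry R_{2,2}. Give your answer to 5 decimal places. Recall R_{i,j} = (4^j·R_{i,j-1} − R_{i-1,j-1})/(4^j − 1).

0.25783

Richardson extrapolation on the trapezoidal column (denominator 4−1=3):
R_{1,1} = (4·0.2585527 − 0.2606952) / 3 = 0.2578385
R_{2,1} = (4·0.2580105 − 0.2585527) / 3 = 0.2578298
R_{2,2} = 0.2578298 + (0.2578298 − 0.2578385)/15 = 0.2578292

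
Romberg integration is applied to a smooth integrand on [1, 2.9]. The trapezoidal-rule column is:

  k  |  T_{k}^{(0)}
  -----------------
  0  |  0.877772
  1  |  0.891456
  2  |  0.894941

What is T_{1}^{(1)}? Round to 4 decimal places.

0.8960

Richardson extrapolation on the trapezoidal column (denominator 4−1=3):
T_{1}^{(1)} = (4·0.891456 − 0.877772) / 3 = 0.896017
(Column j=1 coincides with Simpson's rule on the same nodes.)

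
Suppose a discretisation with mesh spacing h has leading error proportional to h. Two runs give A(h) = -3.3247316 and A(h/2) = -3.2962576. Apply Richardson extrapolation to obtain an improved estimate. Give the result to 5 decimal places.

Extrapolated value = (2·A(h/2) − A(h)) / (2 − 1)
= (2·(-3.2962576) − (-3.3247316)) / 1
= -3.2677836 / 1 = -3.2677836

-3.26778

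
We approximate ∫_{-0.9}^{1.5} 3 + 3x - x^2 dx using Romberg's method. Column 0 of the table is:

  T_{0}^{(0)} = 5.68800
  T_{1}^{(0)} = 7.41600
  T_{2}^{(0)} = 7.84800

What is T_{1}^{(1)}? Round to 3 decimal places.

Richardson extrapolation on the trapezoidal column (denominator 4−1=3):
T_{1}^{(1)} = 7.41600 + (7.41600 − 5.68800)/3 = 7.99200

7.992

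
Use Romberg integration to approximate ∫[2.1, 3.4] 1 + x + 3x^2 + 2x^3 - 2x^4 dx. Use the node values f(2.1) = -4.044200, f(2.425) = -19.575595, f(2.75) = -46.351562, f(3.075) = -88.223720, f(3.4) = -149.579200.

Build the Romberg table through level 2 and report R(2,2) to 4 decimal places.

R(0,0) (trapezoid, 1 panel, h=1.3000): -99.855210
R(1,0) (trapezoid, 2 panels, h=0.6500): -80.056120
R(2,0) (trapezoid, 4 panels, h=0.3250): -75.062838
R(1,1) = -80.056120 + (-80.056120 − (-99.855210))/3 = -73.456423
R(2,1) = -75.062838 + (-75.062838 − (-80.056120))/3 = -73.398411
R(2,2) = -73.398411 + (-73.398411 − (-73.456423))/15 = -73.394544

-73.3945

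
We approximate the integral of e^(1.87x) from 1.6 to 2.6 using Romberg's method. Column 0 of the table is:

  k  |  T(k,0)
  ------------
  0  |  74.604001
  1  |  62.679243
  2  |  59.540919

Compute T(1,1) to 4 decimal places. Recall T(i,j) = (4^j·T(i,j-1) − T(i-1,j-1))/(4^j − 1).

58.7043

T(1,1) = 62.679243 + (62.679243 − 74.604001)/3 = 58.704324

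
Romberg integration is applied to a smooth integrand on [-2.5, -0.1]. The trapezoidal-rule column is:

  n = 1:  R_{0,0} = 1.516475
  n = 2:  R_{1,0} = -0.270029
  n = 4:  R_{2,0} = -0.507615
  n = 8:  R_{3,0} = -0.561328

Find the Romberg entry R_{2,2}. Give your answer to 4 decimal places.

-0.5682

R_{1,1} = (4·(-0.270029) − 1.516475) / 3 = -0.865530
R_{2,1} = (4·(-0.507615) − (-0.270029)) / 3 = -0.586810
R_{2,2} = -0.586810 + (-0.586810 − (-0.865530))/15 = -0.568229
(Column j=1 coincides with Simpson's rule on the same nodes.)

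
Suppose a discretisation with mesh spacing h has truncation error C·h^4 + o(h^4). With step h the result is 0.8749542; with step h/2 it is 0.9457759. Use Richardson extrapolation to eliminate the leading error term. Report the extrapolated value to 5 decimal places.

0.95050

The leading error scales as h^4; refining by a factor of 2 reduces it by 2^4 = 16.
Extrapolated value = (16·A(h/2) − A(h)) / (16 − 1)
= (16·0.9457759 − 0.8749542) / 15
= 14.2574602 / 15 = 0.9504973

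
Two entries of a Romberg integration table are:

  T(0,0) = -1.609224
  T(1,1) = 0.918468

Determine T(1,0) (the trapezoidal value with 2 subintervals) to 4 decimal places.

0.2865

From T(1,1) = (4·T(1,0) − T(0,0))/3, solve for T(1,0):
4·T(1,0) = 3·0.918468 + (-1.609224) = 1.146180
T(1,0) = 0.286545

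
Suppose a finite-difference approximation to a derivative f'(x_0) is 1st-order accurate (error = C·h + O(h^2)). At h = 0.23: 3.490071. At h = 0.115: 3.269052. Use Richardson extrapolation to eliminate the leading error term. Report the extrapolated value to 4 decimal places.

The leading error scales as h; refining by a factor of 2 reduces it by 2^1 = 2.
Extrapolated value = (2·A(h/2) − A(h)) / (2 − 1)
= (2·3.269052 − 3.490071) / 1
= 3.048033 / 1 = 3.048033

3.0480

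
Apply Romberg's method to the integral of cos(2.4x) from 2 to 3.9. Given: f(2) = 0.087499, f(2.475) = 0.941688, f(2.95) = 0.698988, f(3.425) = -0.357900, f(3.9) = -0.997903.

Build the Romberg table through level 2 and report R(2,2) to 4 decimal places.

R(0,0) (trapezoid, 1 panel, h=1.9000): -0.864884
R(1,0) (trapezoid, 2 panels, h=0.9500): 0.231597
R(2,0) (trapezoid, 4 panels, h=0.4750): 0.393098
R(1,1) = 0.231597 + (0.231597 − (-0.864884))/3 = 0.597091
R(2,1) = 0.393098 + (0.393098 − 0.231597)/3 = 0.446932
R(2,2) = 0.446932 + (0.446932 − 0.597091)/15 = 0.436921

0.4369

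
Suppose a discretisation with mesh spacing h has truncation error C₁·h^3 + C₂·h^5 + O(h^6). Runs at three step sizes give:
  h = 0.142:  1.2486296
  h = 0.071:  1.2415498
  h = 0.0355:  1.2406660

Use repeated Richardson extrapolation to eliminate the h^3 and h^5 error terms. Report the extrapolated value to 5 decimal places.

First eliminate the h^3 term (factor 2^3 = 8):
  B₁ = (8·1.2415498 − 1.2486296)/7 = 1.2405384
  B₂ = (8·1.2406660 − 1.2415498)/7 = 1.2405397
Then eliminate the h^5 term (factor 2^5 = 32):
  (32·1.2405397 − 1.2405384)/31 = 1.2405397

1.24054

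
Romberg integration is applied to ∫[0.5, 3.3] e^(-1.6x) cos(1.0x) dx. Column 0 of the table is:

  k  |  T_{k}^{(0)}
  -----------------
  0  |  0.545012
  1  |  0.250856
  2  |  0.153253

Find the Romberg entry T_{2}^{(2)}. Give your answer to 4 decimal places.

0.1186

T_{1}^{(1)} = 0.250856 + (0.250856 − 0.545012)/3 = 0.152804
T_{2}^{(1)} = (4·0.153253 − 0.250856) / 3 = 0.120719
T_{2}^{(2)} = (16·0.120719 − 0.152804) / 15 = 0.118580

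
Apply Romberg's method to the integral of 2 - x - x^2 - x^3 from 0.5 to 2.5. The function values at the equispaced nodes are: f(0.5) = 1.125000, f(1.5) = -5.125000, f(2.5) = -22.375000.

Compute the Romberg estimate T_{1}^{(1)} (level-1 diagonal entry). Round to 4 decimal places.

T_{0}^{(0)} (trapezoid, 1 panel, h=2.0000): -21.250000
T_{1}^{(0)} (trapezoid, 2 panels, h=1.0000): -15.750000
T_{1}^{(1)} = -15.750000 + (-15.750000 − (-21.250000))/3 = -13.916667

-13.9167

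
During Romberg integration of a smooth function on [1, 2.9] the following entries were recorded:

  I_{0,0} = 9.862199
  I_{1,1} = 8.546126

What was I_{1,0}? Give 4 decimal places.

From I_{1,1} = (4·I_{1,0} − I_{0,0})/3, solve for I_{1,0}:
4·I_{1,0} = 3·8.546126 + 9.862199 = 35.500577
I_{1,0} = 8.875144

8.8751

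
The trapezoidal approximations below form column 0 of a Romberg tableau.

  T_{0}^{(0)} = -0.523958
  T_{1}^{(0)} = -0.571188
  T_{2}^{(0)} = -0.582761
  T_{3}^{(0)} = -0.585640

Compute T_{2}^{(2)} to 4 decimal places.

Richardson extrapolation on the trapezoidal column (denominator 4−1=3):
T_{1}^{(1)} = -0.571188 + (-0.571188 − (-0.523958))/3 = -0.586931
T_{2}^{(1)} = (4·(-0.582761) − (-0.571188)) / 3 = -0.586619
T_{2}^{(2)} = -0.586619 + (-0.586619 − (-0.586931))/15 = -0.586598

-0.5866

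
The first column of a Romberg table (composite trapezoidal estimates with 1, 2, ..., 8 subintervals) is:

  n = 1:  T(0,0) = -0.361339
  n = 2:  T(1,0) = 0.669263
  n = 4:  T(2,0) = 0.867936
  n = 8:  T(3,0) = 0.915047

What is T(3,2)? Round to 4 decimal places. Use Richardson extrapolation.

0.9305

Richardson extrapolation on the trapezoidal column (denominator 4−1=3):
T(2,1) = (4·0.867936 − 0.669263) / 3 = 0.934160
T(3,1) = 0.915047 + (0.915047 − 0.867936)/3 = 0.930751
T(3,2) = 0.930751 + (0.930751 − 0.934160)/15 = 0.930524
(Column j=1 coincides with Simpson's rule on the same nodes.)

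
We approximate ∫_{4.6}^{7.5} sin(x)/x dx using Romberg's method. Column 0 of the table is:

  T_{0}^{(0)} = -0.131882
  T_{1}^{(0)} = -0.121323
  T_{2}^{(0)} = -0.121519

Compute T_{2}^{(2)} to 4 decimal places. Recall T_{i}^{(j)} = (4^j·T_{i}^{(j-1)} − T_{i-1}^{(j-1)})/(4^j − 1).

Richardson extrapolation on the trapezoidal column (denominator 4−1=3):
T_{1}^{(1)} = -0.121323 + (-0.121323 − (-0.131882))/3 = -0.117803
T_{2}^{(1)} = -0.121519 + (-0.121519 − (-0.121323))/3 = -0.121584
T_{2}^{(2)} = -0.121584 + (-0.121584 − (-0.117803))/15 = -0.121836

-0.1218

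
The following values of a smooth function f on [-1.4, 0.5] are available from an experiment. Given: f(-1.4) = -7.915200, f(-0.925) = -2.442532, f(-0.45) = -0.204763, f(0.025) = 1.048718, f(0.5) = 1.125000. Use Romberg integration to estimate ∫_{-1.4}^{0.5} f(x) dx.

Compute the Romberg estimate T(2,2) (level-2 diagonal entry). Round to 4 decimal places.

-1.9969

T(0,0) (trapezoid, 1 panel, h=1.9000): -6.450690
T(1,0) (trapezoid, 2 panels, h=0.9500): -3.419870
T(2,0) (trapezoid, 4 panels, h=0.4750): -2.371997
T(1,1) = -3.419870 + (-3.419870 − (-6.450690))/3 = -2.409597
T(2,1) = -2.371997 + (-2.371997 − (-3.419870))/3 = -2.022706
T(2,2) = -2.022706 + (-2.022706 − (-2.409597))/15 = -1.996913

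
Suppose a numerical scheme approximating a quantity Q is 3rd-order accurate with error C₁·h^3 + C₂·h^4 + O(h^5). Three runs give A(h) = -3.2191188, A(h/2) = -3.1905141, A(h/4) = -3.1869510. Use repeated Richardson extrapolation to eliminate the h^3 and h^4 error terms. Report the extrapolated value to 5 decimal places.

First eliminate the h^3 term (factor 2^3 = 8):
  B₁ = (8·(-3.1905141) − (-3.2191188))/7 = -3.1864277
  B₂ = (8·(-3.1869510) − (-3.1905141))/7 = -3.1864420
Then eliminate the h^4 term (factor 2^4 = 16):
  (16·(-3.1864420) − (-3.1864277))/15 = -3.1864430

-3.18644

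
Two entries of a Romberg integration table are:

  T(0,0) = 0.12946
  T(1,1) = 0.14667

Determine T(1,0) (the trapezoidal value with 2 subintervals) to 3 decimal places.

0.142

From T(1,1) = (4·T(1,0) − T(0,0))/3, solve for T(1,0):
4·T(1,0) = 3·0.14667 + 0.12946 = 0.56947
T(1,0) = 0.14237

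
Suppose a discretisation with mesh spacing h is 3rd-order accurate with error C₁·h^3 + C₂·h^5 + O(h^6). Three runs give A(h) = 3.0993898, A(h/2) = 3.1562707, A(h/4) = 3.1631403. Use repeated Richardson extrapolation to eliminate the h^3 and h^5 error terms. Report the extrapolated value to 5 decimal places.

3.16411

First eliminate the h^3 term (factor 2^3 = 8):
  B₁ = (8·3.1562707 − 3.0993898)/7 = 3.1643965
  B₂ = (8·3.1631403 − 3.1562707)/7 = 3.1641217
Then eliminate the h^5 term (factor 2^5 = 32):
  (32·3.1641217 − 3.1643965)/31 = 3.1641128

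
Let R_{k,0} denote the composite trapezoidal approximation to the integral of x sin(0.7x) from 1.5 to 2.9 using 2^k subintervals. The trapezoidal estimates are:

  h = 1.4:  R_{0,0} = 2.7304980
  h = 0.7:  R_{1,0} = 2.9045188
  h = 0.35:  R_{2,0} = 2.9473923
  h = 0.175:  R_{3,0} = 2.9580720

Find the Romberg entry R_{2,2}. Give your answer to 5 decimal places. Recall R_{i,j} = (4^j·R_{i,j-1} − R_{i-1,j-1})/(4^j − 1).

2.96163

R_{1,1} = 2.9045188 + (2.9045188 − 2.7304980)/3 = 2.9625257
R_{2,1} = (4·2.9473923 − 2.9045188) / 3 = 2.9616835
R_{2,2} = 2.9616835 + (2.9616835 − 2.9625257)/15 = 2.9616274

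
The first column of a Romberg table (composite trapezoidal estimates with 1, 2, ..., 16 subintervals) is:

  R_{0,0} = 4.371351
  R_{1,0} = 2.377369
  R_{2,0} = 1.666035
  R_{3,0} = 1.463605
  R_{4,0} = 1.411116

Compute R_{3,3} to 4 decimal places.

Richardson extrapolation on the trapezoidal column (denominator 4−1=3):
R_{1,1} = (4·2.377369 − 4.371351) / 3 = 1.712708
R_{2,1} = (4·1.666035 − 2.377369) / 3 = 1.428924
R_{3,1} = 1.463605 + (1.463605 − 1.666035)/3 = 1.396128
R_{2,2} = (16·1.428924 − 1.712708) / 15 = 1.410005
R_{3,2} = 1.396128 + (1.396128 − 1.428924)/15 = 1.393942
R_{3,3} = (64·1.393942 − 1.410005) / 63 = 1.393687

1.3937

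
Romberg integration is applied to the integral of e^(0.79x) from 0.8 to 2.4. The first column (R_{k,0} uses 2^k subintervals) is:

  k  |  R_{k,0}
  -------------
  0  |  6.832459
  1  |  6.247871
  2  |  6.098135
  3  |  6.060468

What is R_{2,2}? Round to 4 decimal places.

6.0479

Richardson extrapolation on the trapezoidal column (denominator 4−1=3):
R_{1,1} = (4·6.247871 − 6.832459) / 3 = 6.053008
R_{2,1} = (4·6.098135 − 6.247871) / 3 = 6.048223
R_{2,2} = 6.048223 + (6.048223 − 6.053008)/15 = 6.047904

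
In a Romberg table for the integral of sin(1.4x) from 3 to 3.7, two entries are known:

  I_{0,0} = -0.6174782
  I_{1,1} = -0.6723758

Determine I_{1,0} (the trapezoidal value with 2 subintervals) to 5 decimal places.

-0.65865

From I_{1,1} = (4·I_{1,0} − I_{0,0})/3, solve for I_{1,0}:
4·I_{1,0} = 3·(-0.6723758) + (-0.6174782) = -2.6346056
I_{1,0} = -0.6586514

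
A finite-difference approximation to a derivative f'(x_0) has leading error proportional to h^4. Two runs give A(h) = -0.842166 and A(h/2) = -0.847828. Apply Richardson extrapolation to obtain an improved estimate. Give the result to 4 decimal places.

-0.8482

The leading error scales as h^4; refining by a factor of 2 reduces it by 2^4 = 16.
Extrapolated value = (16·A(h/2) − A(h)) / (16 − 1)
= (16·(-0.847828) − (-0.842166)) / 15
= -12.723082 / 15 = -0.848205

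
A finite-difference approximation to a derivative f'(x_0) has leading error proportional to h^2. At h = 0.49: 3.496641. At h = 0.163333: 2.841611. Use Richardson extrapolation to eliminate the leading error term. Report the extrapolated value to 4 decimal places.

2.7597

Extrapolated value = (9·A(h/3) − A(h)) / (9 − 1)
= (9·2.841611 − 3.496641) / 8
= 22.077858 / 8 = 2.759732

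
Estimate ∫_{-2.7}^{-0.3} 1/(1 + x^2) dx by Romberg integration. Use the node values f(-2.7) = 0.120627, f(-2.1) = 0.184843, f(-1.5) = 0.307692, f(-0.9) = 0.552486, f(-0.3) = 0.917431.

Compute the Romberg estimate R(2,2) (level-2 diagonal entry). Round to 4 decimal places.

R(0,0) (trapezoid, 1 panel, h=2.4000): 1.245670
R(1,0) (trapezoid, 2 panels, h=1.2000): 0.992065
R(2,0) (trapezoid, 4 panels, h=0.6000): 0.938430
R(1,1) = 0.992065 + (0.992065 − 1.245670)/3 = 0.907530
R(2,1) = 0.938430 + (0.938430 − 0.992065)/3 = 0.920552
R(2,2) = 0.920552 + (0.920552 − 0.907530)/15 = 0.921420

0.9214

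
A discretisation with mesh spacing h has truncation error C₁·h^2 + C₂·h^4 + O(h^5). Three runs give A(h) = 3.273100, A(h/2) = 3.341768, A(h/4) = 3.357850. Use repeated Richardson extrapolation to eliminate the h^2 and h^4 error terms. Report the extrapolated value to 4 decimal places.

3.3631

First eliminate the h^2 term (factor 2^2 = 4):
  B₁ = (4·3.341768 − 3.273100)/3 = 3.364657
  B₂ = (4·3.357850 − 3.341768)/3 = 3.363211
Then eliminate the h^4 term (factor 2^4 = 16):
  (16·3.363211 − 3.364657)/15 = 3.363115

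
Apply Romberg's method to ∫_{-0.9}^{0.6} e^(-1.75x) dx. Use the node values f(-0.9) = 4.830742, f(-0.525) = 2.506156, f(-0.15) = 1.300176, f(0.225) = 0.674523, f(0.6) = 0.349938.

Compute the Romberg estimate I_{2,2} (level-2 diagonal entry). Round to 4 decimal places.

I_{0,0} (trapezoid, 1 panel, h=1.5000): 3.885510
I_{1,0} (trapezoid, 2 panels, h=0.7500): 2.917887
I_{2,0} (trapezoid, 4 panels, h=0.3750): 2.651698
I_{1,1} = 2.917887 + (2.917887 − 3.885510)/3 = 2.595346
I_{2,1} = 2.651698 + (2.651698 − 2.917887)/3 = 2.562968
I_{2,2} = 2.562968 + (2.562968 − 2.595346)/15 = 2.560809

2.5608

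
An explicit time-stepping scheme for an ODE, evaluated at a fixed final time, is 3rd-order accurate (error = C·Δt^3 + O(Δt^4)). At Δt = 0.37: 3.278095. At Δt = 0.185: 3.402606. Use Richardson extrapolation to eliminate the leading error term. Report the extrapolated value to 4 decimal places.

Extrapolated value = (8·A(Δt/2) − A(Δt)) / (8 − 1)
= (8·3.402606 − 3.278095) / 7
= 23.942753 / 7 = 3.420393

3.4204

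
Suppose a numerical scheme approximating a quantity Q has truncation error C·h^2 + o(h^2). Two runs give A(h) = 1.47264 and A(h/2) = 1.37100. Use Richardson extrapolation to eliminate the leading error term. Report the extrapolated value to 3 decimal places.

1.337

Extrapolated value = (4·A(h/2) − A(h)) / (4 − 1)
= (4·1.37100 − 1.47264) / 3
= 4.01136 / 3 = 1.33712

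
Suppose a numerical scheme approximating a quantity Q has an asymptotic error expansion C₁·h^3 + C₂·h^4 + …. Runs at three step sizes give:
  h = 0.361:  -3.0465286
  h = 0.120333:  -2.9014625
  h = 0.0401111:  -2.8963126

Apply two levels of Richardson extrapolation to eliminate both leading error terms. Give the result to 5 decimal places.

-2.89612

First eliminate the h^3 term (factor 3^3 = 27):
  B₁ = (27·(-2.9014625) − (-3.0465286))/26 = -2.8958830
  B₂ = (27·(-2.8963126) − (-2.9014625))/26 = -2.8961145
Then eliminate the h^4 term (factor 3^4 = 81):
  (81·(-2.8961145) − (-2.8958830))/80 = -2.8961174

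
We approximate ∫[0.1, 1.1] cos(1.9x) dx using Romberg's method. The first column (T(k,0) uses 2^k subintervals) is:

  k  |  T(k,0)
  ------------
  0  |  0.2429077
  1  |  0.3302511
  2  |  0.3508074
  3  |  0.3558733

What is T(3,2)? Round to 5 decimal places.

T(2,1) = (4·0.3508074 − 0.3302511) / 3 = 0.3576595
T(3,1) = (4·0.3558733 − 0.3508074) / 3 = 0.3575619
T(3,2) = 0.3575619 + (0.3575619 − 0.3576595)/15 = 0.3575554

0.35756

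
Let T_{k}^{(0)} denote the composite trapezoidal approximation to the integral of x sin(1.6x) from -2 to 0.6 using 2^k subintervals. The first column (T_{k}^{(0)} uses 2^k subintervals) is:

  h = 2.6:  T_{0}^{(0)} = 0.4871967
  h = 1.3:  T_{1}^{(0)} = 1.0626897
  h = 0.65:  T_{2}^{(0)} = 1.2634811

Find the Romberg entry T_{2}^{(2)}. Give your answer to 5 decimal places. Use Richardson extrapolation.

T_{1}^{(1)} = 1.0626897 + (1.0626897 − 0.4871967)/3 = 1.2545207
T_{2}^{(1)} = 1.2634811 + (1.2634811 − 1.0626897)/3 = 1.3304116
T_{2}^{(2)} = 1.3304116 + (1.3304116 − 1.2545207)/15 = 1.3354710

1.33547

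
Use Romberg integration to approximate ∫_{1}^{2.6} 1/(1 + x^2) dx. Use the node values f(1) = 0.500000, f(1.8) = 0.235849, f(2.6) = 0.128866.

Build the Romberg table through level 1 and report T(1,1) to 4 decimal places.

0.4193

T(0,0) (trapezoid, 1 panel, h=1.6000): 0.503093
T(1,0) (trapezoid, 2 panels, h=0.8000): 0.440226
T(1,1) = 0.440226 + (0.440226 − 0.503093)/3 = 0.419270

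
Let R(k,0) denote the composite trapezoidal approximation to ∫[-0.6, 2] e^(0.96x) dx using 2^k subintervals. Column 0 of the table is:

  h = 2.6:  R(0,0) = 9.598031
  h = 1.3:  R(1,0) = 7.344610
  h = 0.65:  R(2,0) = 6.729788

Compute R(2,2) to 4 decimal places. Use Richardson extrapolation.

6.5203

Richardson extrapolation on the trapezoidal column (denominator 4−1=3):
R(1,1) = (4·7.344610 − 9.598031) / 3 = 6.593470
R(2,1) = (4·6.729788 − 7.344610) / 3 = 6.524847
R(2,2) = 6.524847 + (6.524847 − 6.593470)/15 = 6.520272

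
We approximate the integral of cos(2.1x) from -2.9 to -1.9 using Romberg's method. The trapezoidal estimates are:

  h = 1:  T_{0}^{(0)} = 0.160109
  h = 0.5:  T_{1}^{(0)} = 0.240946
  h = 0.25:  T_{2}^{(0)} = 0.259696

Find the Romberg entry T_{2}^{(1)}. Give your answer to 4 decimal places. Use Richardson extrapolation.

Richardson extrapolation on the trapezoidal column (denominator 4−1=3):
T_{2}^{(1)} = (4·0.259696 − 0.240946) / 3 = 0.265946
(Column j=1 coincides with Simpson's rule on the same nodes.)

0.2659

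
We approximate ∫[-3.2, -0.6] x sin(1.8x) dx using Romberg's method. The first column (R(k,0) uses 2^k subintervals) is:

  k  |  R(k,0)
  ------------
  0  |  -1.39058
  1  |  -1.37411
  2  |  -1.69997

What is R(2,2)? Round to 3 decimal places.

Richardson extrapolation on the trapezoidal column (denominator 4−1=3):
R(1,1) = -1.37411 + (-1.37411 − (-1.39058))/3 = -1.36862
R(2,1) = -1.69997 + (-1.69997 − (-1.37411))/3 = -1.80859
R(2,2) = (16·(-1.80859) − (-1.36862)) / 15 = -1.83792

-1.838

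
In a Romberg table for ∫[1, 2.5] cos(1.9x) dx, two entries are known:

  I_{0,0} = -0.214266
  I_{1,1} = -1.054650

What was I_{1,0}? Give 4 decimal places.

From I_{1,1} = (4·I_{1,0} − I_{0,0})/3, solve for I_{1,0}:
4·I_{1,0} = 3·(-1.054650) + (-0.214266) = -3.378216
I_{1,0} = -0.844554

-0.8446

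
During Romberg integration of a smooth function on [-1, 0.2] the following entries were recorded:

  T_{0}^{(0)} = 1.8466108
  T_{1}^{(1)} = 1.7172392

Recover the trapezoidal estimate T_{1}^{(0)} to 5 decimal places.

From T_{1}^{(1)} = (4·T_{1}^{(0)} − T_{0}^{(0)})/3, solve for T_{1}^{(0)}:
4·T_{1}^{(0)} = 3·1.7172392 + 1.8466108 = 6.9983284
T_{1}^{(0)} = 1.7495821

1.74958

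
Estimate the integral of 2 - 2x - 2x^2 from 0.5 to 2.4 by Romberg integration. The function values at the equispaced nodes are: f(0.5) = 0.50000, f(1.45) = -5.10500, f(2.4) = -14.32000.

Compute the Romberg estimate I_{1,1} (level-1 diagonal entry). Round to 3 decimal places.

-10.843

I_{0,0} (trapezoid, 1 panel, h=1.9000): -13.12900
I_{1,0} (trapezoid, 2 panels, h=0.9500): -11.41425
I_{1,1} = -11.41425 + (-11.41425 − (-13.12900))/3 = -10.84267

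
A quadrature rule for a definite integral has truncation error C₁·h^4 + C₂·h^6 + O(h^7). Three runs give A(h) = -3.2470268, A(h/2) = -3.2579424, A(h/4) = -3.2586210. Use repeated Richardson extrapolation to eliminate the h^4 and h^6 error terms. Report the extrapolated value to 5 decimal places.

First eliminate the h^4 term (factor 2^4 = 16):
  B₁ = (16·(-3.2579424) − (-3.2470268))/15 = -3.2586701
  B₂ = (16·(-3.2586210) − (-3.2579424))/15 = -3.2586662
Then eliminate the h^6 term (factor 2^6 = 64):
  (64·(-3.2586662) − (-3.2586701))/63 = -3.2586661

-3.25867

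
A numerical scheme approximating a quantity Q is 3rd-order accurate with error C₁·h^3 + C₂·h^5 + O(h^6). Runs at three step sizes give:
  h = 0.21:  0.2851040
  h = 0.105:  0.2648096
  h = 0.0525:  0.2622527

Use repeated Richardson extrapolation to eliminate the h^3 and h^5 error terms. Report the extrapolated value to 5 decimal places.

First eliminate the h^3 term (factor 2^3 = 8):
  B₁ = (8·0.2648096 − 0.2851040)/7 = 0.2619104
  B₂ = (8·0.2622527 − 0.2648096)/7 = 0.2618874
Then eliminate the h^5 term (factor 2^5 = 32):
  (32·0.2618874 − 0.2619104)/31 = 0.2618867

0.26189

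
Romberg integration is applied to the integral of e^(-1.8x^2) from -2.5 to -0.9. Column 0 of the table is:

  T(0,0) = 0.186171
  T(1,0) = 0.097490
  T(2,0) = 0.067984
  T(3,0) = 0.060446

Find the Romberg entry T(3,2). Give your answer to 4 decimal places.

Richardson extrapolation on the trapezoidal column (denominator 4−1=3):
T(2,1) = (4·0.067984 − 0.097490) / 3 = 0.058149
T(3,1) = 0.060446 + (0.060446 − 0.067984)/3 = 0.057933
T(3,2) = 0.057933 + (0.057933 − 0.058149)/15 = 0.057919
(Column j=1 coincides with Simpson's rule on the same nodes.)

0.0579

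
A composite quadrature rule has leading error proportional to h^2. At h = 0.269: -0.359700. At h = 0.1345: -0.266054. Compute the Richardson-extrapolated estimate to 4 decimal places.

-0.2348

Extrapolated value = (4·A(h/2) − A(h)) / (4 − 1)
= (4·(-0.266054) − (-0.359700)) / 3
= -0.704516 / 3 = -0.234839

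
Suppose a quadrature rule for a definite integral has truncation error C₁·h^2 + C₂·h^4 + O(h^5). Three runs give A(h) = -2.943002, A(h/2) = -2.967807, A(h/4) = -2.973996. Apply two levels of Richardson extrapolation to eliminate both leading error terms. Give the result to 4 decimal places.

First eliminate the h^2 term (factor 2^2 = 4):
  B₁ = (4·(-2.967807) − (-2.943002))/3 = -2.976075
  B₂ = (4·(-2.973996) − (-2.967807))/3 = -2.976059
Then eliminate the h^4 term (factor 2^4 = 16):
  (16·(-2.976059) − (-2.976075))/15 = -2.976058

-2.9761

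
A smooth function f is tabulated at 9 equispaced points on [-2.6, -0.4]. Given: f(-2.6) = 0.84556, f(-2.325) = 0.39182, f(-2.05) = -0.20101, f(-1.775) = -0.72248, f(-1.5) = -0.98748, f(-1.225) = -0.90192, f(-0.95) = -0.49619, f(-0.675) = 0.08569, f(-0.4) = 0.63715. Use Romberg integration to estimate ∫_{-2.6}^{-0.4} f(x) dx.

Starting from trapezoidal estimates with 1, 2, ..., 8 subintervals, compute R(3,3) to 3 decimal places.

R(0,0) (trapezoid, 1 panel, h=2.2000): 1.63098
R(1,0) (trapezoid, 2 panels, h=1.1000): -0.27074
R(2,0) (trapezoid, 4 panels, h=0.5500): -0.51883
R(3,0) (trapezoid, 8 panels, h=0.2750): -0.57481
R(1,1) = -0.27074 + (-0.27074 − 1.63098)/3 = -0.90465
R(2,1) = -0.51883 + (-0.51883 − (-0.27074))/3 = -0.60153
R(3,1) = -0.57481 + (-0.57481 − (-0.51883))/3 = -0.59347
R(2,2) = -0.60153 + (-0.60153 − (-0.90465))/15 = -0.58132
R(3,2) = -0.59347 + (-0.59347 − (-0.60153))/15 = -0.59293
R(3,3) = -0.59293 + (-0.59293 − (-0.58132))/63 = -0.59311

-0.593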